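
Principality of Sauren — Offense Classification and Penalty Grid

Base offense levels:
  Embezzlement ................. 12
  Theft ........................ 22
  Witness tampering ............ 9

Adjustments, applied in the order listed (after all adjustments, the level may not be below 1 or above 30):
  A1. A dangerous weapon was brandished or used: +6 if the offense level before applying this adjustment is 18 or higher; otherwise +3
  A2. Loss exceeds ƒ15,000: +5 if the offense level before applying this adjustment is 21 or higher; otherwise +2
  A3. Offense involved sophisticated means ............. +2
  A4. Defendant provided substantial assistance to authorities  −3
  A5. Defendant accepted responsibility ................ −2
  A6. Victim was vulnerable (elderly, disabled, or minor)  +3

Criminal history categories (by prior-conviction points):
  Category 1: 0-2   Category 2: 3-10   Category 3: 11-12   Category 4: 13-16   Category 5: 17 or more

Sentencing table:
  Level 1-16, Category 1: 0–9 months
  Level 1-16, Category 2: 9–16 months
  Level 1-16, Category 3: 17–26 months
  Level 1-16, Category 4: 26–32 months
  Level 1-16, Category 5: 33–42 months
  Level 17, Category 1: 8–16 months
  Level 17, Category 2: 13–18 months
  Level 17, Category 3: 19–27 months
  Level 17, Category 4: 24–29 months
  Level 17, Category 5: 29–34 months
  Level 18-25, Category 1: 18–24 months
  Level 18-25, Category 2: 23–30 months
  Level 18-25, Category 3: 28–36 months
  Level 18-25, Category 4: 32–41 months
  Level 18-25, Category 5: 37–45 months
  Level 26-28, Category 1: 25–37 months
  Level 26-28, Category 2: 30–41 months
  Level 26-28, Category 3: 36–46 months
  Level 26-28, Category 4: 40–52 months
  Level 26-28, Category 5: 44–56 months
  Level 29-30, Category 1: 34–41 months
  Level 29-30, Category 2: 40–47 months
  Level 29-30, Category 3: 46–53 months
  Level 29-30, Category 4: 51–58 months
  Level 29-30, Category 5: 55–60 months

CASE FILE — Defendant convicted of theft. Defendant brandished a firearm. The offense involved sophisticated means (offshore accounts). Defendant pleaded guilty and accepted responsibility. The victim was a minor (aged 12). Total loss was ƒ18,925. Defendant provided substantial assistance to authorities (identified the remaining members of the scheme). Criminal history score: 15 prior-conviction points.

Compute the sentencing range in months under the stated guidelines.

Base offense level for theft: 22.
A1 applies (level before this adjustment is 22 ≥ 18, so +6): 22 + 6 = 28.
A2 applies (level before this adjustment is 28 ≥ 21, so +5): 28 + 5 = 33.
A3 applies: 33 + 2 = 35.
A4 applies: 35 − 3 = 32.
A5 applies: 32 − 2 = 30.
A6 applies: 30 + 3 = 33.
Level 33 exceeds the maximum of 30; capped at 30.
Final offense level: 30.
Criminal history: 15 prior points → Category 4 (13-16).
Level 30 falls in the 29-30 band.
Grid: Level 29-30 × Category 4 = 51-58 months.

51-58 months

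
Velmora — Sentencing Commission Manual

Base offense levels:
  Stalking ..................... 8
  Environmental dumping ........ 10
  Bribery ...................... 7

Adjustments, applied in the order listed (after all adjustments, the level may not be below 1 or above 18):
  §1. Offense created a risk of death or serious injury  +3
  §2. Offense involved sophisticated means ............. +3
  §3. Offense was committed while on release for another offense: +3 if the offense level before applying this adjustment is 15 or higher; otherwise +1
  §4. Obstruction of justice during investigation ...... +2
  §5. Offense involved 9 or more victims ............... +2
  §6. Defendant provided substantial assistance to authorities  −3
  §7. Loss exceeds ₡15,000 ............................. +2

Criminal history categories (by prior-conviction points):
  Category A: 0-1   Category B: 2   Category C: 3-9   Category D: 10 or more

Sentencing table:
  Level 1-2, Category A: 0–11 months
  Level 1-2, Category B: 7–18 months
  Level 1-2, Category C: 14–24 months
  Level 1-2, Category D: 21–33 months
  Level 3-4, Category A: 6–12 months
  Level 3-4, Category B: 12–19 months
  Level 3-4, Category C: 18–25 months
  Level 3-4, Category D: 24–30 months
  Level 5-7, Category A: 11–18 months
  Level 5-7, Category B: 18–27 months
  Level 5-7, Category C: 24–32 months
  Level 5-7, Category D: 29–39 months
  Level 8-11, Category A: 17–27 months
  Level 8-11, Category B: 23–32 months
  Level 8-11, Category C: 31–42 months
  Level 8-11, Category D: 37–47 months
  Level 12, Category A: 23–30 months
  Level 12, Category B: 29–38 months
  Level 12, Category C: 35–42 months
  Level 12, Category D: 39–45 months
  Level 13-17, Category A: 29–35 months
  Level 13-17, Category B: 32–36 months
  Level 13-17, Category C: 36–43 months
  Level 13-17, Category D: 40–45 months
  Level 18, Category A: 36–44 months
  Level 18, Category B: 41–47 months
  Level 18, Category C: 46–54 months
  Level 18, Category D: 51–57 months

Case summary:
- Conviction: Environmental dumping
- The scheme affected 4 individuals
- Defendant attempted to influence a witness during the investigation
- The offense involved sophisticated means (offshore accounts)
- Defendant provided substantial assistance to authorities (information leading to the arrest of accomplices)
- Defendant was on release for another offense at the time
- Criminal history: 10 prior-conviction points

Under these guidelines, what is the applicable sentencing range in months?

40-45 months

Base offense level for environmental dumping: 10.
§1 does not apply.
§2 applies: 10 + 3 = 13.
§3 applies (level before this adjustment is 13 < 15, so +1): 13 + 1 = 14.
§4 applies: 14 + 2 = 16.
§6 applies: 16 − 3 = 13.
Final offense level: 13.
Criminal history: 10 prior points → Category D (10+).
Level 13 falls in the 13-17 band.
Grid: Level 13-17 × Category D = 40-45 months.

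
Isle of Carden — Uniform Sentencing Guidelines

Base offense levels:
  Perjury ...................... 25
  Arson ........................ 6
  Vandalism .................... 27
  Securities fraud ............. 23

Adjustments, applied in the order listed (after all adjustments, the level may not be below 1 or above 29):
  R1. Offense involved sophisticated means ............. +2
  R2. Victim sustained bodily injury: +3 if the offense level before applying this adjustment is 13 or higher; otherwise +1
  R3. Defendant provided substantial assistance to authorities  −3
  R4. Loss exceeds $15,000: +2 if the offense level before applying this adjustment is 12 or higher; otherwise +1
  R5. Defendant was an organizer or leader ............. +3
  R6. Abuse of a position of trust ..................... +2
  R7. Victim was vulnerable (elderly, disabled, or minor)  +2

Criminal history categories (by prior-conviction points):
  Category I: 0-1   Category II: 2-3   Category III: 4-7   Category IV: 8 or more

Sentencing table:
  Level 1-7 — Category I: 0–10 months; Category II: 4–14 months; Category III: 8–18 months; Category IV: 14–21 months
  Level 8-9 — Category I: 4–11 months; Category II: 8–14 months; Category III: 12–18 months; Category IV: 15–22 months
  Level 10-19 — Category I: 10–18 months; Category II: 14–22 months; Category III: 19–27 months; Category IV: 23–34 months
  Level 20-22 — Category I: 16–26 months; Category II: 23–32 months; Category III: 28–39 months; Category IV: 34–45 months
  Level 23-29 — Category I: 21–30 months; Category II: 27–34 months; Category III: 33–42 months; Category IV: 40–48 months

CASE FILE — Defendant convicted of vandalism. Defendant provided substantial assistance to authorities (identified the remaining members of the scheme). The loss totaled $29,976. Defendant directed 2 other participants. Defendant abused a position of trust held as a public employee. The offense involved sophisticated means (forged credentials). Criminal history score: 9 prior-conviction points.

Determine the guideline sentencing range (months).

Base offense level for vandalism: 27.
R1 applies: 27 + 2 = 29.
R3 applies: 29 − 3 = 26.
R4 applies (level before this adjustment is 26 ≥ 12, so +2): 26 + 2 = 28.
R5 applies: 28 + 3 = 31.
R6 applies: 31 + 2 = 33.
R7 does not apply.
Level 33 exceeds the maximum of 29; capped at 29.
Final offense level: 29.
Criminal history: 9 prior points → Category IV (8+).
Level 29 falls in the 23-29 band.
Grid: Level 23-29 × Category IV = 40-48 months.

40-48 months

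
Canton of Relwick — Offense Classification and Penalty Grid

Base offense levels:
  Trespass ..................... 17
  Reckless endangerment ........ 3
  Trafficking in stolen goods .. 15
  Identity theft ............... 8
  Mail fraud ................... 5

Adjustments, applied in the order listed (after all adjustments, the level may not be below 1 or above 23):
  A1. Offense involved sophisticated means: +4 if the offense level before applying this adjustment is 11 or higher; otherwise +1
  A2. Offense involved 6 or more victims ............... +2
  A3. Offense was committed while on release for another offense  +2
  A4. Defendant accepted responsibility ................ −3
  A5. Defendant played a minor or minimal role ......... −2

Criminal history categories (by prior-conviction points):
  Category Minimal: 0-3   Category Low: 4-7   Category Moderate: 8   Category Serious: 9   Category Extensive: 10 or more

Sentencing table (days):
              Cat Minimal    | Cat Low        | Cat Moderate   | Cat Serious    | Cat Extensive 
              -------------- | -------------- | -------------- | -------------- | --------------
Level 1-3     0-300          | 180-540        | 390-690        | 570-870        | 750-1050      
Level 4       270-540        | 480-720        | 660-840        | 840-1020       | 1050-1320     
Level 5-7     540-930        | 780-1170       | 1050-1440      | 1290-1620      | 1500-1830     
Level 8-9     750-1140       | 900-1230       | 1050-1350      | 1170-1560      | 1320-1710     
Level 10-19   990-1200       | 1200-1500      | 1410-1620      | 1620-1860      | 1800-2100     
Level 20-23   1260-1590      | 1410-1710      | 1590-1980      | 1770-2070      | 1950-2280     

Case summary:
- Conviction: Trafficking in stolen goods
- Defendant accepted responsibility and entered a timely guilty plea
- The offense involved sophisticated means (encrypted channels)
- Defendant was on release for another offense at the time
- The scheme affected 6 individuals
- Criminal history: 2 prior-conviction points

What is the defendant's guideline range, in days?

Base offense level for trafficking in stolen goods: 15.
A1 applies (level before this adjustment is 15 ≥ 11, so +4): 15 + 4 = 19.
A2 applies: 19 + 2 = 21.
A3 applies: 21 + 2 = 23.
A4 applies: 23 − 3 = 20.
A5 does not apply.
Final offense level: 20.
Criminal history: 2 prior points → Category Minimal (0-3).
Level 20 falls in the 20-23 band.
Grid: Level 20-23 × Category Minimal = 1260-1590 days.

1260-1590 days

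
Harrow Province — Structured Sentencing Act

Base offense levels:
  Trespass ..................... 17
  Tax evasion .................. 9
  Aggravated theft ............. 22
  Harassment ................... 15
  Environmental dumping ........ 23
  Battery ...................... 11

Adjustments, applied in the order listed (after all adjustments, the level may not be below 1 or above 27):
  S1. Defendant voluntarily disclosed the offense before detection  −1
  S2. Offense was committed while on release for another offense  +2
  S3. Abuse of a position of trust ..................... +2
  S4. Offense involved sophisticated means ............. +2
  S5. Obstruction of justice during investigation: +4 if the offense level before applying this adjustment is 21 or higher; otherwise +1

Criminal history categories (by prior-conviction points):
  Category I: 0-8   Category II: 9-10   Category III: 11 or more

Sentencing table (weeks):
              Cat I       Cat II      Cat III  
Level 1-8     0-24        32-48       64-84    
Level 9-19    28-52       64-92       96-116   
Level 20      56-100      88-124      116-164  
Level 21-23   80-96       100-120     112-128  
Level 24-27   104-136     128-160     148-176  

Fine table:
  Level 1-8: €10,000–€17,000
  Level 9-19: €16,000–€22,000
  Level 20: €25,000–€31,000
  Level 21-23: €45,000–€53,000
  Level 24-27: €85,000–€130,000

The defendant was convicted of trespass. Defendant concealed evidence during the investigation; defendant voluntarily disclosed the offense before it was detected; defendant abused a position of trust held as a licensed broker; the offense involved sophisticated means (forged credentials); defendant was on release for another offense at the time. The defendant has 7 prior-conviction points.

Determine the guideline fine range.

€85,000–€130,000

Base offense level for trespass: 17.
S1 applies: 17 − 1 = 16.
S2 applies: 16 + 2 = 18.
S3 applies: 18 + 2 = 20.
S4 applies: 20 + 2 = 22.
S5 applies (level before this adjustment is 22 ≥ 21, so +4): 22 + 4 = 26.
Final offense level: 26.
Level 26 falls in the 24-27 band.
Fine table: Level 24-27 → €85,000–€130,000.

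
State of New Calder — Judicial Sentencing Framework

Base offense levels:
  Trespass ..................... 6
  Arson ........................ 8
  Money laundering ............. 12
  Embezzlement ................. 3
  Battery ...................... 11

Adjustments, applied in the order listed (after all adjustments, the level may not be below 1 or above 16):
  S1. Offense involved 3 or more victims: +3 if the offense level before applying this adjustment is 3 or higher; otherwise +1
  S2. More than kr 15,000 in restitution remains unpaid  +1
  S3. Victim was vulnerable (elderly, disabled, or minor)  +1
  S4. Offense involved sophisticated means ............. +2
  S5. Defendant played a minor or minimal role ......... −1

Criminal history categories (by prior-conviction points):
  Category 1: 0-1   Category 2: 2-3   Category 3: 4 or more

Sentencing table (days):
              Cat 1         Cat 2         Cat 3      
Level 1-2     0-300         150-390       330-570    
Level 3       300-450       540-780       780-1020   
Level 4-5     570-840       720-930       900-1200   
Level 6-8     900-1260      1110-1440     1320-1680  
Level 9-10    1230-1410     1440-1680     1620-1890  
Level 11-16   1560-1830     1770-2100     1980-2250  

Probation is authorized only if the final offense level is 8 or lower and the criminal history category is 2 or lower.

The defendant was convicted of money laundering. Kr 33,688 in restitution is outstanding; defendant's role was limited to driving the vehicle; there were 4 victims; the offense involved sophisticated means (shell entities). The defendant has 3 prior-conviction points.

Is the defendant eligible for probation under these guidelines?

No

Base offense level for money laundering: 12.
S1 applies (level before this adjustment is 12 ≥ 3, so +3): 12 + 3 = 15.
S2 applies: 15 + 1 = 16.
S4 applies: 16 + 2 = 18.
S5 applies: 18 − 1 = 17.
Level 17 exceeds the maximum of 16; capped at 16.
Final offense level: 16.
Criminal history: 3 prior points → Category 2 (2-3).
Level 16 falls in the 11-16 band.
Grid: Level 11-16 × Category 2 = 1770-2100 days.
Probation check: level 16 > 8 and category 2 ≤ 2 → not eligible.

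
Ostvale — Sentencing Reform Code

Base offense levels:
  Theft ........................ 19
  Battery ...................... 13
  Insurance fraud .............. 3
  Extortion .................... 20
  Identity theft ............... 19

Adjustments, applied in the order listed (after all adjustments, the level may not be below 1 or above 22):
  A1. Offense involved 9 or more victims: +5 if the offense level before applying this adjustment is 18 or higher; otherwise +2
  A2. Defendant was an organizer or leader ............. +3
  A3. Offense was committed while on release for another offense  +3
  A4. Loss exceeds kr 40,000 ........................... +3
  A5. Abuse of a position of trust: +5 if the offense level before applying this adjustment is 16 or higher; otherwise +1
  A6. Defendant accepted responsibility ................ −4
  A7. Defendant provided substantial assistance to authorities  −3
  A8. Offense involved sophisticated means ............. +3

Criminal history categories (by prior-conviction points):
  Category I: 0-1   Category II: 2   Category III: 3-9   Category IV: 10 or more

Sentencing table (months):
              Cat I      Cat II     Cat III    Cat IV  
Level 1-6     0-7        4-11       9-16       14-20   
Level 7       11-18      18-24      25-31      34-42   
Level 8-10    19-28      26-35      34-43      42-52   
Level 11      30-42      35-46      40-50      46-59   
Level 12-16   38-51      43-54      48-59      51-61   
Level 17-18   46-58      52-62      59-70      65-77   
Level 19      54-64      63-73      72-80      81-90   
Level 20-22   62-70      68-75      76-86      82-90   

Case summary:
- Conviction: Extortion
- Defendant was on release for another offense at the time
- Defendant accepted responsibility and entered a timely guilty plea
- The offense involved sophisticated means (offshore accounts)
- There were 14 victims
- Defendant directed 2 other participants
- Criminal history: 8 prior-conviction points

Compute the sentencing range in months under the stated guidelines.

76-86 months

Base offense level for extortion: 20.
A1 applies (level before this adjustment is 20 ≥ 18, so +5): 20 + 5 = 25.
A2 applies: 25 + 3 = 28.
A3 applies: 28 + 3 = 31.
A4 does not apply.
A6 applies: 31 − 4 = 27.
A8 applies: 27 + 3 = 30.
Level 30 exceeds the maximum of 22; capped at 22.
Final offense level: 22.
Criminal history: 8 prior points → Category III (3-9).
Level 22 falls in the 20-22 band.
Grid: Level 20-22 × Category III = 76-86 months.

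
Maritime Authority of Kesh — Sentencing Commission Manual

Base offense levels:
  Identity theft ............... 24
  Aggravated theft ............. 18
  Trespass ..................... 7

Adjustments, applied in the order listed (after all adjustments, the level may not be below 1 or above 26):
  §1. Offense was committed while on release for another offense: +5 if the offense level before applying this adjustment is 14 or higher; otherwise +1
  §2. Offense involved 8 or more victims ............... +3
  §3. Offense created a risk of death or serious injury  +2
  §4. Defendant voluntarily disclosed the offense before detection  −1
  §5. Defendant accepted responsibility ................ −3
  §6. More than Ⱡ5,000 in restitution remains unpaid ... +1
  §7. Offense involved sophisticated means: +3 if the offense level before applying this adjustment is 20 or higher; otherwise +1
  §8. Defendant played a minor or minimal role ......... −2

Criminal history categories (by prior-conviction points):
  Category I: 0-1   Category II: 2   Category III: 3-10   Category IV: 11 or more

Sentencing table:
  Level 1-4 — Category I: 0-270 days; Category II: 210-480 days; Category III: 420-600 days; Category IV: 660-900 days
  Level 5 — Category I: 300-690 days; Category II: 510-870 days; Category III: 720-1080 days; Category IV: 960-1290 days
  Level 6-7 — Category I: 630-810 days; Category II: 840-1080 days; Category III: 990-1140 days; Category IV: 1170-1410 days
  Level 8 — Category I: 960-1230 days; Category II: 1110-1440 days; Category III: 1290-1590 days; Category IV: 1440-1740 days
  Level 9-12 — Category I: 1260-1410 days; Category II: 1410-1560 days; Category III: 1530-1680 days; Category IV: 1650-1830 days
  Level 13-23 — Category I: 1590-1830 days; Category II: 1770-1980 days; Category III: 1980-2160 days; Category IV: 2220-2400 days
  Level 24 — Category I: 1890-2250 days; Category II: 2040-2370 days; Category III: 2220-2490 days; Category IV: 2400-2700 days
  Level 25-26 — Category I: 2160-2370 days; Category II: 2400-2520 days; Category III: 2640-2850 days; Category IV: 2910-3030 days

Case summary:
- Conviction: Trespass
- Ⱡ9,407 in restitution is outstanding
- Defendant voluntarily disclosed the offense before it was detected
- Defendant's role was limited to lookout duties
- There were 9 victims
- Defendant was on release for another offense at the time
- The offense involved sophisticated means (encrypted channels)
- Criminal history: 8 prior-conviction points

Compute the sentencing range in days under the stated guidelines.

Base offense level for trespass: 7.
§1 applies (level before this adjustment is 7 < 14, so +1): 7 + 1 = 8.
§2 applies: 8 + 3 = 11.
§3 does not apply.
§4 applies: 11 − 1 = 10.
§6 applies: 10 + 1 = 11.
§7 applies (level before this adjustment is 11 < 20, so +1): 11 + 1 = 12.
§8 applies: 12 − 2 = 10.
Final offense level: 10.
Criminal history: 8 prior points → Category III (3-10).
Level 10 falls in the 9-12 band.
Grid: Level 9-12 × Category III = 1530-1680 days.

1530-1680 days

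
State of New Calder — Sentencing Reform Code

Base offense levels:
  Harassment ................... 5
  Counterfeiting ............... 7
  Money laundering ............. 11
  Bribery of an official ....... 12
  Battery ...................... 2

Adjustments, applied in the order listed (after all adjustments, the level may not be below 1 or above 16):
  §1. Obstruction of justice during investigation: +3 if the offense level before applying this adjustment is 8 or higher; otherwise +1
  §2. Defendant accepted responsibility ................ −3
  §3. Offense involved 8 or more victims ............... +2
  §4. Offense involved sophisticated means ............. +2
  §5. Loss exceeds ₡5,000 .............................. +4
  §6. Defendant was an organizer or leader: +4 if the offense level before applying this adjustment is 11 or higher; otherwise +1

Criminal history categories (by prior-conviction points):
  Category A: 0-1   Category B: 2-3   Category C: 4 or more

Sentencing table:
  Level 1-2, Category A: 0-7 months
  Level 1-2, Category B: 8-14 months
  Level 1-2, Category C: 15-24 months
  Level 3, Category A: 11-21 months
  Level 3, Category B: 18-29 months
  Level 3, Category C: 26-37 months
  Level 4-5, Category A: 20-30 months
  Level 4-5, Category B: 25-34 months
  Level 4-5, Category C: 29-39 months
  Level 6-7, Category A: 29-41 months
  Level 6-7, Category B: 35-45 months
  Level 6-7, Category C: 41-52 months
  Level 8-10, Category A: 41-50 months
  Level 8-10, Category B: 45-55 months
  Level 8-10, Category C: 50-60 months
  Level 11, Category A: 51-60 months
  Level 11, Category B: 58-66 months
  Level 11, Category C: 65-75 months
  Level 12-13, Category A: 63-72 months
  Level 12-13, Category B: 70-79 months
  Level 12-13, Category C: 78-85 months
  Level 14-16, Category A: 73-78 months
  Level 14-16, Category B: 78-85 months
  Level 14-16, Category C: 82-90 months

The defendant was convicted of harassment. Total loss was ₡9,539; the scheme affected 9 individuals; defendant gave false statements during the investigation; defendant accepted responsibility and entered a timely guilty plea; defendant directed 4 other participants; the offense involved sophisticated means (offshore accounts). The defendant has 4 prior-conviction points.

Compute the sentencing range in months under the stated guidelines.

Base offense level for harassment: 5.
§1 applies (level before this adjustment is 5 < 8, so +1): 5 + 1 = 6.
§2 applies: 6 − 3 = 3.
§3 applies: 3 + 2 = 5.
§4 applies: 5 + 2 = 7.
§5 applies: 7 + 4 = 11.
§6 applies (level before this adjustment is 11 ≥ 11, so +4): 11 + 4 = 15.
Final offense level: 15.
Criminal history: 4 prior points → Category C (4+).
Level 15 falls in the 14-16 band.
Grid: Level 14-16 × Category C = 82-90 months.

82-90 months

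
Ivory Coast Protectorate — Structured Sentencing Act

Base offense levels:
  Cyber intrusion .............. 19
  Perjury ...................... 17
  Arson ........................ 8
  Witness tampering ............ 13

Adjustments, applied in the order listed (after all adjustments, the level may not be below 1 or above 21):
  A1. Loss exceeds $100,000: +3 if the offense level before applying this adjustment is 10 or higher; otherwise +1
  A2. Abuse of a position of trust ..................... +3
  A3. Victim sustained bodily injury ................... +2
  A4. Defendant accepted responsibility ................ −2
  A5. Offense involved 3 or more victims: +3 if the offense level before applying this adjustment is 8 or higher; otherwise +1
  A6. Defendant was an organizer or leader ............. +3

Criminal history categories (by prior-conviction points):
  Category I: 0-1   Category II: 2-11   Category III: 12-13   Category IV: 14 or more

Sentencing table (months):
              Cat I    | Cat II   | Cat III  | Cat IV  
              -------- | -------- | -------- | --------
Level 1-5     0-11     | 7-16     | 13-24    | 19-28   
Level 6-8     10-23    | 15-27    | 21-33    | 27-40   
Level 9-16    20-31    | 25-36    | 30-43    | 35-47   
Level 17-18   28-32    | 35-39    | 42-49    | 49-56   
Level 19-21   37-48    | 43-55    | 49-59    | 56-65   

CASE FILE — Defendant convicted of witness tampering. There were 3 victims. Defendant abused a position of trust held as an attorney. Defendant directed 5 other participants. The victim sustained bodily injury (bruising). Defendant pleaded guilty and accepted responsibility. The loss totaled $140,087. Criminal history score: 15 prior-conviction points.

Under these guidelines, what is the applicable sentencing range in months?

Base offense level for witness tampering: 13.
A1 applies (level before this adjustment is 13 ≥ 10, so +3): 13 + 3 = 16.
A2 applies: 16 + 3 = 19.
A3 applies: 19 + 2 = 21.
A4 applies: 21 − 2 = 19.
A5 applies (level before this adjustment is 19 ≥ 8, so +3): 19 + 3 = 22.
A6 applies: 22 + 3 = 25.
Level 25 exceeds the maximum of 21; capped at 21.
Final offense level: 21.
Criminal history: 15 prior points → Category IV (14+).
Level 21 falls in the 19-21 band.
Grid: Level 19-21 × Category IV = 56-65 months.

56-65 months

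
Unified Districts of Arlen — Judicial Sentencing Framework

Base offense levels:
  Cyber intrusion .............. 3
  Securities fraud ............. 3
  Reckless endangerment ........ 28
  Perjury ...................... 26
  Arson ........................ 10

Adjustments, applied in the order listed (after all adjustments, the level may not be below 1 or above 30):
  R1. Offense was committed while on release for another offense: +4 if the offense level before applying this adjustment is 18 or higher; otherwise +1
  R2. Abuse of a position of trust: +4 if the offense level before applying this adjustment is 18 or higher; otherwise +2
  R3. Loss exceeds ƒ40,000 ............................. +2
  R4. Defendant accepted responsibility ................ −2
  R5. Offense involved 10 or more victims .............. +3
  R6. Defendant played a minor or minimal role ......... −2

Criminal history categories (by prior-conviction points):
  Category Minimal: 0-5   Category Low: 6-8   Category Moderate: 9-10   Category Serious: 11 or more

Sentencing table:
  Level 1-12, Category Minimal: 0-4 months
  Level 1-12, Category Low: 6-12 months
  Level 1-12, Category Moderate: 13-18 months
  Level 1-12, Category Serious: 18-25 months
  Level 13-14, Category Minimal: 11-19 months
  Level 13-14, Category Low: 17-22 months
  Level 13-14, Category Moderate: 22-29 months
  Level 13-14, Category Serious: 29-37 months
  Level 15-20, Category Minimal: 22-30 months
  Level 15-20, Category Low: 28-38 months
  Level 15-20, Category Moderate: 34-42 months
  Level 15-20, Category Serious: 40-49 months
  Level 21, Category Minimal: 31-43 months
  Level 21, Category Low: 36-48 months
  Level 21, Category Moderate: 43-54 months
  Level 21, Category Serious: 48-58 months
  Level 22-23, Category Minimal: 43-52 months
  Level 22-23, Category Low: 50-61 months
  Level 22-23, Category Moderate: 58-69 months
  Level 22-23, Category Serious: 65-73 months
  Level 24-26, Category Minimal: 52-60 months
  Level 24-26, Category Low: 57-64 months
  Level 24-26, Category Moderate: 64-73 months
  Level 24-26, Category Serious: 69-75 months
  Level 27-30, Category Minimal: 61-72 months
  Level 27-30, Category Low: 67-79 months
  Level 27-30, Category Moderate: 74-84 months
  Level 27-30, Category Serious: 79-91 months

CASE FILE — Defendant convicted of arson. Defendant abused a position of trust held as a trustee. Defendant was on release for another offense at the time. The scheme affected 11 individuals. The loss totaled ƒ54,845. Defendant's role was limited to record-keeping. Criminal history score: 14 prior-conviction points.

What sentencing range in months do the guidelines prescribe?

Base offense level for arson: 10.
R1 applies (level before this adjustment is 10 < 18, so +1): 10 + 1 = 11.
R2 applies (level before this adjustment is 11 < 18, so +2): 11 + 2 = 13.
R3 applies: 13 + 2 = 15.
R4 does not apply.
R5 applies: 15 + 3 = 18.
R6 applies: 18 − 2 = 16.
Final offense level: 16.
Criminal history: 14 prior points → Category Serious (11+).
Level 16 falls in the 15-20 band.
Grid: Level 15-20 × Category Serious = 40-49 months.

40-49 months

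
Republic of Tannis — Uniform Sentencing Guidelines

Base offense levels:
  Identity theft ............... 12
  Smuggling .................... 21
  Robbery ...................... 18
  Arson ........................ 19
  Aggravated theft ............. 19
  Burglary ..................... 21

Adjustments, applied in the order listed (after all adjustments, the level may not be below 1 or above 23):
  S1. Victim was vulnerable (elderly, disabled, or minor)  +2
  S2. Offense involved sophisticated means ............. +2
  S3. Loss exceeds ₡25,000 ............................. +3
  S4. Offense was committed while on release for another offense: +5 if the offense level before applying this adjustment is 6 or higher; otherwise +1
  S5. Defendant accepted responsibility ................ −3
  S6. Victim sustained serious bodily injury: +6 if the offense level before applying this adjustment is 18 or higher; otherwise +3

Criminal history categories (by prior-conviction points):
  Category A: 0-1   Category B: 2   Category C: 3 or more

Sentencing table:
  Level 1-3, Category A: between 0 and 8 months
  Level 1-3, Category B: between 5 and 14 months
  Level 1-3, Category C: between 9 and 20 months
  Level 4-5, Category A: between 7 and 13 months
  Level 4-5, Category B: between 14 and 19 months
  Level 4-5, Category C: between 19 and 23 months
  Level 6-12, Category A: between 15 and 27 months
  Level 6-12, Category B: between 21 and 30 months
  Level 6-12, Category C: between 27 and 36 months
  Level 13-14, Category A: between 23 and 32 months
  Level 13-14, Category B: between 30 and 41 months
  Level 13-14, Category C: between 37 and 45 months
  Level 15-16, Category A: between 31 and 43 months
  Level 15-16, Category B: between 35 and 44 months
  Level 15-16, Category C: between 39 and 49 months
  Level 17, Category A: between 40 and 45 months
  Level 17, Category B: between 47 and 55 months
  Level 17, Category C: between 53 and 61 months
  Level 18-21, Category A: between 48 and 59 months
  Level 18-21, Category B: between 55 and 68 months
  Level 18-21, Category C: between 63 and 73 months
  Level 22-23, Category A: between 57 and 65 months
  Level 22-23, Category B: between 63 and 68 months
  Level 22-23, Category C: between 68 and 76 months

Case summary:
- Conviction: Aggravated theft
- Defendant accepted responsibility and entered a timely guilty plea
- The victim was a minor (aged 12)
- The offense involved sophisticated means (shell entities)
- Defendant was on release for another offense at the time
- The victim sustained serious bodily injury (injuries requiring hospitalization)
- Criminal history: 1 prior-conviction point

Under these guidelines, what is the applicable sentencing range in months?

Base offense level for aggravated theft: 19.
S1 applies: 19 + 2 = 21.
S2 applies: 21 + 2 = 23.
S4 applies (level before this adjustment is 23 ≥ 6, so +5): 23 + 5 = 28.
S5 applies: 28 − 3 = 25.
S6 applies (level before this adjustment is 25 ≥ 18, so +6): 25 + 6 = 31.
Level 31 exceeds the maximum of 23; capped at 23.
Final offense level: 23.
Criminal history: 1 prior point → Category A (0-1).
Level 23 falls in the 22-23 band.
Grid: Level 22-23 × Category A = 57-65 months.

57-65 months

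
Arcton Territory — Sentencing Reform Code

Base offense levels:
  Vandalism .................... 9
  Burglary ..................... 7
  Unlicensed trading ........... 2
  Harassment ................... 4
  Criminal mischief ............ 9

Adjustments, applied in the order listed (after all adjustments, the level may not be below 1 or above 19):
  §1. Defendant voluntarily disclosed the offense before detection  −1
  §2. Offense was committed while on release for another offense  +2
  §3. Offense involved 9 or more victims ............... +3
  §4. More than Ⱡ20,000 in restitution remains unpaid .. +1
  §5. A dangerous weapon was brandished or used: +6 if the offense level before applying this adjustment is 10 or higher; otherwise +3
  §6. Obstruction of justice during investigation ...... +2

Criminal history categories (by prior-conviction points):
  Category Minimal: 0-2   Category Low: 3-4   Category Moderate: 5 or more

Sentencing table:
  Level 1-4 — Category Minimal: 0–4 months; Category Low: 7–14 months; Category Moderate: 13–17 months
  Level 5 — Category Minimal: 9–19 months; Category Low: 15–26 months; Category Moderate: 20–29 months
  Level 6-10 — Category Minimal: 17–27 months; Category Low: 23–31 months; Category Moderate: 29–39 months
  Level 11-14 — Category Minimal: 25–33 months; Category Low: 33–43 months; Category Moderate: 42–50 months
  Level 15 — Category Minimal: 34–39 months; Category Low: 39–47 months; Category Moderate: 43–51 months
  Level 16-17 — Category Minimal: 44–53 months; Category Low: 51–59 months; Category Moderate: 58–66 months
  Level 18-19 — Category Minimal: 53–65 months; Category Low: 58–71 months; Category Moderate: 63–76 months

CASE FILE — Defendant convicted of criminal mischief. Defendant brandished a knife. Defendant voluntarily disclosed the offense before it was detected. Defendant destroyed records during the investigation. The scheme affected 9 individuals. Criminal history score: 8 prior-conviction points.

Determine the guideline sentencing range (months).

63-76 months

Base offense level for criminal mischief: 9.
§1 applies: 9 − 1 = 8.
§3 applies: 8 + 3 = 11.
§5 applies (level before this adjustment is 11 ≥ 10, so +6): 11 + 6 = 17.
§6 applies: 17 + 2 = 19.
Final offense level: 19.
Criminal history: 8 prior points → Category Moderate (5+).
Level 19 falls in the 18-19 band.
Grid: Level 18-19 × Category Moderate = 63-76 months.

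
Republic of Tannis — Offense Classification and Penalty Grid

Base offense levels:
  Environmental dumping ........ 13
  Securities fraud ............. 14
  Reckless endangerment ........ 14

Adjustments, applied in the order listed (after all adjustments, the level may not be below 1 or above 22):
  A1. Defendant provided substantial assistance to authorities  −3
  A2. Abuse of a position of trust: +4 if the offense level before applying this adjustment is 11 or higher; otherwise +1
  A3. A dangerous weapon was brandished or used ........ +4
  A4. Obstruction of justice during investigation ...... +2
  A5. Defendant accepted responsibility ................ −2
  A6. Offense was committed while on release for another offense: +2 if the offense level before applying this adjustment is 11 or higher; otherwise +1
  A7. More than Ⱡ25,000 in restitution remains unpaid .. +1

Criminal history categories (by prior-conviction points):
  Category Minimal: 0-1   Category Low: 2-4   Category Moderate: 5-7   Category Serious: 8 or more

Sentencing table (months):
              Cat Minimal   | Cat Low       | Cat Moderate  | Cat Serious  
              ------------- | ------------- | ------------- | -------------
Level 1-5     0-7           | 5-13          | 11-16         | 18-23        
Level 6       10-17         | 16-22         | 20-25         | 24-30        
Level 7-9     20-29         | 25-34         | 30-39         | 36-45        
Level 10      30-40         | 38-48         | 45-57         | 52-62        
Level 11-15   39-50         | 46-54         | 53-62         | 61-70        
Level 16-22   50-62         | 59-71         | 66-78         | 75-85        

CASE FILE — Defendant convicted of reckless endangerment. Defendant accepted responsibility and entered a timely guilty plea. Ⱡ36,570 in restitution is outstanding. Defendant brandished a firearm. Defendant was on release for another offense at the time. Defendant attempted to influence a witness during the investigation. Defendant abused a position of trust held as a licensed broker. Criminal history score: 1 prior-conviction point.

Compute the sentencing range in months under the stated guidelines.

50-62 months

Base offense level for reckless endangerment: 14.
A2 applies (level before this adjustment is 14 ≥ 11, so +4): 14 + 4 = 18.
A3 applies: 18 + 4 = 22.
A4 applies: 22 + 2 = 24.
A5 applies: 24 − 2 = 22.
A6 applies (level before this adjustment is 22 ≥ 11, so +2): 22 + 2 = 24.
A7 applies: 24 + 1 = 25.
Level 25 exceeds the maximum of 22; capped at 22.
Final offense level: 22.
Criminal history: 1 prior point → Category Minimal (0-1).
Level 22 falls in the 16-22 band.
Grid: Level 16-22 × Category Minimal = 50-62 months.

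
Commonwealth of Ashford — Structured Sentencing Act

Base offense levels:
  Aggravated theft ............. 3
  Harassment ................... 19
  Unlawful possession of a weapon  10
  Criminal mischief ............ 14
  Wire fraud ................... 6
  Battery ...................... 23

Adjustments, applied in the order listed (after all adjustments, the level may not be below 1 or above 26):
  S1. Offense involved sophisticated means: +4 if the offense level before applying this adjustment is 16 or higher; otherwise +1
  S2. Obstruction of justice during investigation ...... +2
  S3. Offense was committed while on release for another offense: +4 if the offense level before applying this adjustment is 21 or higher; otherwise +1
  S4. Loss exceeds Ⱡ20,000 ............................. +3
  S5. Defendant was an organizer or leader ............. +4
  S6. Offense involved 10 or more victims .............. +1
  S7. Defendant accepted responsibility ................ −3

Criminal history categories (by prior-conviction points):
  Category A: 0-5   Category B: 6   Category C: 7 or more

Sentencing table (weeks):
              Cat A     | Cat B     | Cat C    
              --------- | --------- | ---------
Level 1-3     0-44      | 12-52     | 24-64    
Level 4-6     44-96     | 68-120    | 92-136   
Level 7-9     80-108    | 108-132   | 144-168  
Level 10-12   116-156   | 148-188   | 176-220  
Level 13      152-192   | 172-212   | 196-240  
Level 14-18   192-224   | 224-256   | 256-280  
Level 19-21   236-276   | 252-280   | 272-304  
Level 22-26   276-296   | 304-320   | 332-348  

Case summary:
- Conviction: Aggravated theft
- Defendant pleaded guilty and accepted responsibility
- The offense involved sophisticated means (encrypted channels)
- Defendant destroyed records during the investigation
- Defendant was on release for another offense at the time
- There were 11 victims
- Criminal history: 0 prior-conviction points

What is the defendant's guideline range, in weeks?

Base offense level for aggravated theft: 3.
S1 applies (level before this adjustment is 3 < 16, so +1): 3 + 1 = 4.
S2 applies: 4 + 2 = 6.
S3 applies (level before this adjustment is 6 < 21, so +1): 6 + 1 = 7.
S6 applies: 7 + 1 = 8.
S7 applies: 8 − 3 = 5.
Final offense level: 5.
Criminal history: 0 prior points → Category A (0-5).
Level 5 falls in the 4-6 band.
Grid: Level 4-6 × Category A = 44-96 weeks.

44-96 weeks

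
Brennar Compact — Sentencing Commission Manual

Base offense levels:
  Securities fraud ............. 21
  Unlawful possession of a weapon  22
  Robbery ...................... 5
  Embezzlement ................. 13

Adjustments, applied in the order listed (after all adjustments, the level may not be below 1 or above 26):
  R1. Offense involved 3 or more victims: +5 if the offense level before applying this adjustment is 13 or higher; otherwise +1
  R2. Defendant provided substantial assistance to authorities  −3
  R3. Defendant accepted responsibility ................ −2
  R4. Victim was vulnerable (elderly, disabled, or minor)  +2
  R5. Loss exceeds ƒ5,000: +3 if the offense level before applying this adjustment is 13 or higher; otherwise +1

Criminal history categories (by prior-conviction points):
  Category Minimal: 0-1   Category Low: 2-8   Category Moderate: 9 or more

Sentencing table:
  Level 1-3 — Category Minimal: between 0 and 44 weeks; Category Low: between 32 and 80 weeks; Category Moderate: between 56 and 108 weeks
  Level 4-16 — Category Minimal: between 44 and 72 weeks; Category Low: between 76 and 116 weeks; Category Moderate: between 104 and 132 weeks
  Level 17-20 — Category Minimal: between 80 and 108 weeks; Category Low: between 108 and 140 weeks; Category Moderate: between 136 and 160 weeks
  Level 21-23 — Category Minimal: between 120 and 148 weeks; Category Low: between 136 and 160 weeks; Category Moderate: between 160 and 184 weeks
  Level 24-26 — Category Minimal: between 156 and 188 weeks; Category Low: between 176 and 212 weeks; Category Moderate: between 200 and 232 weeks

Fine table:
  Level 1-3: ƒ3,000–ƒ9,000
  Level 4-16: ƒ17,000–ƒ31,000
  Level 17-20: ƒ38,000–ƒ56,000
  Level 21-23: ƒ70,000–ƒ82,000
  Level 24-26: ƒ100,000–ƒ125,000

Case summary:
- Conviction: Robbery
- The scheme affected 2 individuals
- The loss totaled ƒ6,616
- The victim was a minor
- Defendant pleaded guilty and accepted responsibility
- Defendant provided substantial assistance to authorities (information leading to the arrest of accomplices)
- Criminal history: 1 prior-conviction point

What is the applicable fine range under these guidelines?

ƒ3,000–ƒ9,000

Base offense level for robbery: 5.
R1 does not apply.
R2 applies: 5 − 3 = 2.
R3 applies: 2 − 2 = 0.
R4 applies: 0 + 2 = 2.
R5 applies (level before this adjustment is 2 < 13, so +1): 2 + 1 = 3.
Final offense level: 3.
Level 3 falls in the 1-3 band.
Fine table: Level 1-3 → ƒ3,000–ƒ9,000.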